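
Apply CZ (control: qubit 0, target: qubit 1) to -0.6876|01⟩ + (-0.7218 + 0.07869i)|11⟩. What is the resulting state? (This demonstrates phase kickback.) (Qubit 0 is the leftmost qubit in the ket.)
-0.6876|01⟩ + (0.7218 - 0.07869i)|11⟩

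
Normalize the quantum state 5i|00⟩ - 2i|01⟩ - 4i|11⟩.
0.7454i|00⟩ - 0.2981i|01⟩ - 0.5963i|11⟩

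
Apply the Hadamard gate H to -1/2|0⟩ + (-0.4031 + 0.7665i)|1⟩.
(-0.6386 + 0.542i)|0⟩ + (-0.06852 - 0.542i)|1⟩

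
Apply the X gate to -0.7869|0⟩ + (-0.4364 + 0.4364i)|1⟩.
(-0.4364 + 0.4364i)|0⟩ - 0.7869|1⟩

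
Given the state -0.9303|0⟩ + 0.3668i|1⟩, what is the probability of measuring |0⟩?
0.8655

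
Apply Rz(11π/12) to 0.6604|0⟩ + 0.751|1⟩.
(0.0862 - 0.6548i)|0⟩ + (0.09803 + 0.7446i)|1⟩

Rz(11π/12) = [[e^(−iθ/2), 0], [0, e^(iθ/2)]] with e^(±iθ/2) = cos(θ/2) ± i·sin(θ/2); θ = 11π/12, cos(θ/2) ≈ 0.130526, sin(θ/2) ≈ 0.991445.
With a = amp(|0⟩) = 0.6604 and b = amp(|1⟩) = 0.751:
new amp(|0⟩) = (0.130526 - 0.991445i)·a = (0.0862 - 0.6548i)
new amp(|1⟩) = (0.130526 + 0.991445i)·b = (0.09803 + 0.7446i)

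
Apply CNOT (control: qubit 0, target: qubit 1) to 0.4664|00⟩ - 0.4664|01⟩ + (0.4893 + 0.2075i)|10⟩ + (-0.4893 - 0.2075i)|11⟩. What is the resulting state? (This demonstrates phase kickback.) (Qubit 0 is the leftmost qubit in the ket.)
0.4664|00⟩ - 0.4664|01⟩ + (-0.4893 - 0.2075i)|10⟩ + (0.4893 + 0.2075i)|11⟩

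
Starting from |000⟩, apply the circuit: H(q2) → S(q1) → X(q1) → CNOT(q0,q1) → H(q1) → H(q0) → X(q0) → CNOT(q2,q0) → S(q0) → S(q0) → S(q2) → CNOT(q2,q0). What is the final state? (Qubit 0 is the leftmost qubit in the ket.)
1/√8|000⟩ - (1/√8)i|001⟩ - 1/√8|010⟩ + (1/√8)i|011⟩ - 1/√8|100⟩ + (1/√8)i|101⟩ + 1/√8|110⟩ - (1/√8)i|111⟩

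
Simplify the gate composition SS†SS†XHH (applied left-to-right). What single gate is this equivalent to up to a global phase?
X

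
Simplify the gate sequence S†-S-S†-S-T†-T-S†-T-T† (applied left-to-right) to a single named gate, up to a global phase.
S†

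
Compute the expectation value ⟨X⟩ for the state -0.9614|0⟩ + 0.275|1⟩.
-0.5288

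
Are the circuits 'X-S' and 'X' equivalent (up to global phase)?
No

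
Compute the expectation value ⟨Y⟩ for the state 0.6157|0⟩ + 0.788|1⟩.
0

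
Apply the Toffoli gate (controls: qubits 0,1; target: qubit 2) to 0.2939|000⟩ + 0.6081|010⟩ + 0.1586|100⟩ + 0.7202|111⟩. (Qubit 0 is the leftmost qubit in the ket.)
0.2939|000⟩ + 0.6081|010⟩ + 0.1586|100⟩ + 0.7202|110⟩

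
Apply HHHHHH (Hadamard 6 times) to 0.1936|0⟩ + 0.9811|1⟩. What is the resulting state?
0.1936|0⟩ + 0.9811|1⟩

H² = I, so an even number of Hadamards cancels: H^6 = I and the state is unchanged.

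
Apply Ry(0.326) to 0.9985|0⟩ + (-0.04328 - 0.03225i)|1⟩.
(0.9923 + 0.005234i)|0⟩ + (0.1193 - 0.03182i)|1⟩

Ry(0.326) = [[cos(θ/2), −sin(θ/2)], [sin(θ/2), cos(θ/2)]]; θ = 0.326, cos(θ/2) ≈ 0.986745, sin(θ/2) ≈ 0.162279.
With a = amp(|0⟩) = 0.9985 and b = amp(|1⟩) = (-0.04328 - 0.03225i):
new amp(|0⟩) = (0.986745)·a + (-0.162279)·b = (0.9923 + 0.005234i)
new amp(|1⟩) = (0.162279)·a + (0.986745)·b = (0.1193 - 0.03182i)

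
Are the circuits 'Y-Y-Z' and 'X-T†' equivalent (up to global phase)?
No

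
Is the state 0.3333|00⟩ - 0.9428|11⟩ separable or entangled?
Entangled

Writing the state as a|00⟩ + b|01⟩ + c|10⟩ + d|11⟩, it is a product state iff ad − bc = 0.
Here (a, b, c, d) = (0.3333, 0, 0, -0.9428): ad − bc = (0.3333)(-0.9428) − (0)(0) = -0.3142 ≠ 0, so the state is entangled.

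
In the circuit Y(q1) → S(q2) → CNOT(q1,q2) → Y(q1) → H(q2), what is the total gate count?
5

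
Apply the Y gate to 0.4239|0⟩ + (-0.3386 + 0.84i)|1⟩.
(0.84 + 0.3386i)|0⟩ + 0.4239i|1⟩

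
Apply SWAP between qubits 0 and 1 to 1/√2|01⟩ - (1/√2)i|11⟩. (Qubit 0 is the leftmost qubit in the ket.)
1/√2|10⟩ - (1/√2)i|11⟩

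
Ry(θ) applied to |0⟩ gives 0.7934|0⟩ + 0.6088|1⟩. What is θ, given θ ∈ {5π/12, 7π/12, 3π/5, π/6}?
5π/12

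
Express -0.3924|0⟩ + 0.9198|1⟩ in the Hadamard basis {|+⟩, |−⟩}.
0.3729|+⟩ - 0.9279|−⟩

With |ψ⟩ = α|0⟩ + β|1⟩, the Hadamard-basis coefficients are ⟨+|ψ⟩ = (α + β)/√2 and ⟨−|ψ⟩ = (α − β)/√2.
Here α = -0.3924, β = 0.9198: (α + β)/√2 = 0.3729, (α − β)/√2 = -0.9279.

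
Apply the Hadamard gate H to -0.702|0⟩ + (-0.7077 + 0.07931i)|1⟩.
(-0.9968 + 0.05608i)|0⟩ + (0.004031 - 0.05608i)|1⟩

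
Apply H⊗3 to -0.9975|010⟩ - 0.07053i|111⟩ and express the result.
(-0.3527 - 0.02494i)|000⟩ + (-0.3527 + 0.02494i)|001⟩ + (0.3527 + 0.02494i)|010⟩ + (0.3527 - 0.02494i)|011⟩ + (-0.3527 + 0.02494i)|100⟩ + (-0.3527 - 0.02494i)|101⟩ + (0.3527 - 0.02494i)|110⟩ + (0.3527 + 0.02494i)|111⟩

H⊗3 gives amp(|y⟩) = (1/2√2) Σ_x (−1)^(x·y) amp(|x⟩), where x·y is the number of positions in which both x and y have a 1.
|000⟩: (-0.9975 - 0.07053i)/(2√2) = (-0.3527 - 0.02494i)
|001⟩: (-0.9975 + 0.07053i)/(2√2) = (-0.3527 + 0.02494i)
|010⟩: (0.9975 + 0.07053i)/(2√2) = (0.3527 + 0.02494i)
|011⟩: (0.9975 - 0.07053i)/(2√2) = (0.3527 - 0.02494i)
|100⟩: (-0.9975 + 0.07053i)/(2√2) = (-0.3527 + 0.02494i)
|101⟩: (-0.9975 - 0.07053i)/(2√2) = (-0.3527 - 0.02494i)
|110⟩: (0.9975 - 0.07053i)/(2√2) = (0.3527 - 0.02494i)
|111⟩: (0.9975 + 0.07053i)/(2√2) = (0.3527 + 0.02494i)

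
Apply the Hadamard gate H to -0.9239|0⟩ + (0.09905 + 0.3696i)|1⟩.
(-0.5833 + 0.2613i)|0⟩ + (-0.7233 - 0.2613i)|1⟩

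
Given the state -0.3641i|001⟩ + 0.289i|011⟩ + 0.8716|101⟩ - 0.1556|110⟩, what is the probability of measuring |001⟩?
0.1326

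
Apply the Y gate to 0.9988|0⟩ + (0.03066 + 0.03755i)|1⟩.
(0.03755 - 0.03066i)|0⟩ + 0.9988i|1⟩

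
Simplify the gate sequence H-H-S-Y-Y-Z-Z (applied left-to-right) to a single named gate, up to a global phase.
S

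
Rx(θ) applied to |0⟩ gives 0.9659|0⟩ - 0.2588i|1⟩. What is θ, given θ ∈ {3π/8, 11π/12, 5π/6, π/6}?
π/6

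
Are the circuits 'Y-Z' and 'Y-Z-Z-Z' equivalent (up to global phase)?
Yes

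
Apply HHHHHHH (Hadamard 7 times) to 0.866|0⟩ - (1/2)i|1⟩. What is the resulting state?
(0.6124 - (1/√8)i)|0⟩ + (0.6124 + (1/√8)i)|1⟩

H² = I, so H^7 = H: a single Hadamard. With (a, b) = (0.866, -(1/2)i), H gives ((a + b)/√2, (a − b)/√2) = ((0.6124 - (1/√8)i), (0.6124 + (1/√8)i)).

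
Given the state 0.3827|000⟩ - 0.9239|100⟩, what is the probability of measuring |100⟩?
0.8536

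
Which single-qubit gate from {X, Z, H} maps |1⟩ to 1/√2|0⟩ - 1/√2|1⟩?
H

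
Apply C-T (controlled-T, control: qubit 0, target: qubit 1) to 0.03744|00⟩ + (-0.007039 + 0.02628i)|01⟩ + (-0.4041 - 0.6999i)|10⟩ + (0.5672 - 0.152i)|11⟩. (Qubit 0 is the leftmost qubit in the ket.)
0.03744|00⟩ + (-0.007039 + 0.02628i)|01⟩ + (-0.4041 - 0.6999i)|10⟩ + (0.5086 + 0.2936i)|11⟩

C-T leaves the control-|0⟩ kets |00⟩, |01⟩ unchanged and applies T to qubit 1 on the control-|1⟩ pair (|10⟩, |11⟩).
T = [[1, 0], [0, (1/√2 + (1/√2)i)]].
With a = amp(|10⟩) = (-0.4041 - 0.6999i) and b = amp(|11⟩) = (0.5672 - 0.152i):
new amp(|10⟩) = (1)·a = (-0.4041 - 0.6999i)
new amp(|11⟩) = (1/√2 + (1/√2)i)·b = (0.5086 + 0.2936i)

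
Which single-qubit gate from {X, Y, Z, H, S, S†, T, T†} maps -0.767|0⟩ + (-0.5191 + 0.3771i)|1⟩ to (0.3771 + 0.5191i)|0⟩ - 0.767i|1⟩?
Y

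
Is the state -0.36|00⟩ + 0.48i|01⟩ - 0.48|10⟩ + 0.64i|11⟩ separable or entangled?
Separable

Writing the state as a|00⟩ + b|01⟩ + c|10⟩ + d|11⟩, it is a product state iff ad − bc = 0.
Here (a, b, c, d) = (-0.36, 0.48i, -0.48, 0.64i): ad − bc = (-0.36)(0.64i) − (0.48i)(-0.48) = 0, so the state is separable.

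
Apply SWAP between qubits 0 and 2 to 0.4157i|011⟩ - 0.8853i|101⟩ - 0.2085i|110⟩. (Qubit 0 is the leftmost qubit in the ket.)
-0.2085i|011⟩ - 0.8853i|101⟩ + 0.4157i|110⟩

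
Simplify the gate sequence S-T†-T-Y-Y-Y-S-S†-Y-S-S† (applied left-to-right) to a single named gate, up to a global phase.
S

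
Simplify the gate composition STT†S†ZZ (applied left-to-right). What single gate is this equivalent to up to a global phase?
I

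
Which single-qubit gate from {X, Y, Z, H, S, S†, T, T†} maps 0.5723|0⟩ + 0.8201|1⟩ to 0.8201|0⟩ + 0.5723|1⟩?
X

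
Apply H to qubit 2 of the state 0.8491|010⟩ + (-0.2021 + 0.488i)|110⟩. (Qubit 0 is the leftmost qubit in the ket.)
0.6004|010⟩ + 0.6004|011⟩ + (-0.1429 + 0.3451i)|110⟩ + (-0.1429 + 0.3451i)|111⟩

H on qubit 2 mixes each pair of kets that differ only in qubit 2: amplitudes (a, b) of (|…0…⟩, |…1…⟩) become ((a + b)/√2, (a − b)/√2). Kets absent from the input have amplitude 0.
(|010⟩, |011⟩): (a, b) = (0.8491, 0) → (0.6004, 0.6004)
(|110⟩, |111⟩): (a, b) = ((-0.2021 + 0.488i), 0) → ((-0.1429 + 0.3451i), (-0.1429 + 0.3451i))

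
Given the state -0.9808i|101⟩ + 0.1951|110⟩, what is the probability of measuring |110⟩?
0.03806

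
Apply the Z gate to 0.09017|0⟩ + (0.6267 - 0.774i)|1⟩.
0.09017|0⟩ + (-0.6267 + 0.774i)|1⟩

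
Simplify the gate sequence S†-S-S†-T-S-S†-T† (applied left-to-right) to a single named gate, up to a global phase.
S†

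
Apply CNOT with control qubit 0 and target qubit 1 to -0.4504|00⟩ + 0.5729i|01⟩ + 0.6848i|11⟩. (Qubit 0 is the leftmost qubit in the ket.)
-0.4504|00⟩ + 0.5729i|01⟩ + 0.6848i|10⟩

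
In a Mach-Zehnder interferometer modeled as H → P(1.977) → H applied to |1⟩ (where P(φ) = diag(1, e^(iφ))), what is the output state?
(0.6976 - 0.4593i)|0⟩ + (0.3024 + 0.4593i)|1⟩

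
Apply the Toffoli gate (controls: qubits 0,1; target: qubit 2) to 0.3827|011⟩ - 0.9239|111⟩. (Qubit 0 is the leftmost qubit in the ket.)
0.3827|011⟩ - 0.9239|110⟩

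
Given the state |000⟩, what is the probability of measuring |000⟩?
1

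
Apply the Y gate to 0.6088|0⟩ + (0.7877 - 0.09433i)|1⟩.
(-0.09433 - 0.7877i)|0⟩ + 0.6088i|1⟩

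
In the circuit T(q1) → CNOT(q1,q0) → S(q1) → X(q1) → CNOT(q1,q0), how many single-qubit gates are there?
3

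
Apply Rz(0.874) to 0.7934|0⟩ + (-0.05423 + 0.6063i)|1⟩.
(0.7188 - 0.3358i)|0⟩ + (-0.3057 + 0.5264i)|1⟩

Rz(0.874) = [[e^(−iθ/2), 0], [0, e^(iθ/2)]] with e^(±iθ/2) = cos(θ/2) ± i·sin(θ/2); θ = 0.874, cos(θ/2) ≈ 0.906025, sin(θ/2) ≈ 0.423223.
With a = amp(|0⟩) = 0.7934 and b = amp(|1⟩) = (-0.05423 + 0.6063i):
new amp(|0⟩) = (0.906025 - 0.423223i)·a = (0.7188 - 0.3358i)
new amp(|1⟩) = (0.906025 + 0.423223i)·b = (-0.3057 + 0.5264i)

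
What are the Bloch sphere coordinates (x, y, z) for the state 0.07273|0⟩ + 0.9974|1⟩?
(0.1451, 0, -0.9895)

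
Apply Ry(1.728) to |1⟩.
-0.7604|0⟩ + 0.6494|1⟩

Ry(1.728) = [[cos(θ/2), −sin(θ/2)], [sin(θ/2), cos(θ/2)]]; θ = 1.728, cos(θ/2) ≈ 0.649401, sin(θ/2) ≈ 0.760446.
With a = amp(|0⟩) = 0 and b = amp(|1⟩) = 1:
new amp(|0⟩) = (0.649401)·a + (-0.760446)·b = -0.7604
new amp(|1⟩) = (0.760446)·a + (0.649401)·b = 0.6494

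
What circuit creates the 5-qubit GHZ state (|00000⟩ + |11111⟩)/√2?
H(q0) → CNOT(q0,q1) → CNOT(q0,q2) → CNOT(q0,q3) → CNOT(q0,q4)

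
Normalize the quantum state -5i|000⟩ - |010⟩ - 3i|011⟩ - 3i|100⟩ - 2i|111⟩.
-0.7217i|000⟩ - 0.1443|010⟩ - 0.433i|011⟩ - 0.433i|100⟩ - 0.2887i|111⟩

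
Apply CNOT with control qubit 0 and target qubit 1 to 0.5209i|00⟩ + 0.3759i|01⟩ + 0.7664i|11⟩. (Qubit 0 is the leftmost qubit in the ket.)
0.5209i|00⟩ + 0.3759i|01⟩ + 0.7664i|10⟩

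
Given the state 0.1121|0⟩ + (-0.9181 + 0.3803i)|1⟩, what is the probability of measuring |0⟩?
0.01257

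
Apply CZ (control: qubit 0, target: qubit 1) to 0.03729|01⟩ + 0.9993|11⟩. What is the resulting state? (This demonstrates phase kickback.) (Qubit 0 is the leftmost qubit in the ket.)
0.03729|01⟩ - 0.9993|11⟩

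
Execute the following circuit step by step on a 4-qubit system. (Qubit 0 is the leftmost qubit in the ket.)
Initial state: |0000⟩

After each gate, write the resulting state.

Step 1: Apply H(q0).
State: 1/√2|0000⟩ + 1/√2|1000⟩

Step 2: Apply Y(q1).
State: (1/√2)i|0100⟩ + (1/√2)i|1100⟩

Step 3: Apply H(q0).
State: i|0100⟩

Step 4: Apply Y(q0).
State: -|1100⟩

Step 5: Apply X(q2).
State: -|1110⟩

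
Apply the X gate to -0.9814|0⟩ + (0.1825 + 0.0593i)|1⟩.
(0.1825 + 0.0593i)|0⟩ - 0.9814|1⟩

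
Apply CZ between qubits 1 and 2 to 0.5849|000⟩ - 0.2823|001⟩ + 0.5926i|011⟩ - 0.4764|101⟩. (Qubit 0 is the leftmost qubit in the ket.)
0.5849|000⟩ - 0.2823|001⟩ - 0.5926i|011⟩ - 0.4764|101⟩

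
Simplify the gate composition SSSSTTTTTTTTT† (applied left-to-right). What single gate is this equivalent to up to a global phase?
T†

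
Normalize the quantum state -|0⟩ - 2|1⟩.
-1/√5|0⟩ - 0.8944|1⟩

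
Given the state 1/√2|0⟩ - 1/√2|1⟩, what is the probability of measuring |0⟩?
1/2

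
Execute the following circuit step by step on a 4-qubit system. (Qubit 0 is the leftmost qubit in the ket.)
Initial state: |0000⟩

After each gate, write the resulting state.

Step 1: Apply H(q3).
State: 1/√2|0000⟩ + 1/√2|0001⟩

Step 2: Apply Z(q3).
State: 1/√2|0000⟩ - 1/√2|0001⟩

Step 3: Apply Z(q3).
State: 1/√2|0000⟩ + 1/√2|0001⟩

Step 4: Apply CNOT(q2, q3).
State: 1/√2|0000⟩ + 1/√2|0001⟩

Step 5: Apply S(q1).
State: 1/√2|0000⟩ + 1/√2|0001⟩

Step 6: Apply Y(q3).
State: -(1/√2)i|0000⟩ + (1/√2)i|0001⟩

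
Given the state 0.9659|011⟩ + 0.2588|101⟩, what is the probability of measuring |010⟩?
0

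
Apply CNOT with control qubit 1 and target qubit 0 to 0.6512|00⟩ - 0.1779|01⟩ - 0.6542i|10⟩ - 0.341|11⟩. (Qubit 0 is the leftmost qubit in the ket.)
0.6512|00⟩ - 0.341|01⟩ - 0.6542i|10⟩ - 0.1779|11⟩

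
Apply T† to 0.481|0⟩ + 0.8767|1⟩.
0.481|0⟩ + (0.6199 - 0.6199i)|1⟩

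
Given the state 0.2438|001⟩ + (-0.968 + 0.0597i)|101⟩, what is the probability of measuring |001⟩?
0.05944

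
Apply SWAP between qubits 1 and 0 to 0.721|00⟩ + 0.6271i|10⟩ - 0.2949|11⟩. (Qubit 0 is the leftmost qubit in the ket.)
0.721|00⟩ + 0.6271i|01⟩ - 0.2949|11⟩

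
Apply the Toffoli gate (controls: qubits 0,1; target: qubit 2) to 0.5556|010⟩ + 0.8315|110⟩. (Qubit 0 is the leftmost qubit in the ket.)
0.5556|010⟩ + 0.8315|111⟩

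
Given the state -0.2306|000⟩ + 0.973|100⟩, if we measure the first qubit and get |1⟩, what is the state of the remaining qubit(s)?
|00⟩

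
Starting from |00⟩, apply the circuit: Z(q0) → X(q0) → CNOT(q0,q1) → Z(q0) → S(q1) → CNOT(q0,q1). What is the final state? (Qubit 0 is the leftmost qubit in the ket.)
-i|10⟩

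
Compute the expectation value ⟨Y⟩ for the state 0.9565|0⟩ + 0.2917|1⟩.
0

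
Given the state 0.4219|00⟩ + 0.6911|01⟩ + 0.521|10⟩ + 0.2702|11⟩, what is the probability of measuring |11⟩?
0.07301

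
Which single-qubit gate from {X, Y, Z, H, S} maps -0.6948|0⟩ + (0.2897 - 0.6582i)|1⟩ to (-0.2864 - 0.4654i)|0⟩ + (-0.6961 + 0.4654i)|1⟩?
H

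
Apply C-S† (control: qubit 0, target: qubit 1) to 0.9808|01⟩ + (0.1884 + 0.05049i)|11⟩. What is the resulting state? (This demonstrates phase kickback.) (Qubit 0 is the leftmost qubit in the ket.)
0.9808|01⟩ + (0.05049 - 0.1884i)|11⟩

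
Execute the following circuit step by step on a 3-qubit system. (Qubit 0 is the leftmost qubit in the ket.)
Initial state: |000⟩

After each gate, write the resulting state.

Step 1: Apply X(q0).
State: |100⟩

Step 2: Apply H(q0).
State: 1/√2|000⟩ - 1/√2|100⟩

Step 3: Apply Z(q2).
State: 1/√2|000⟩ - 1/√2|100⟩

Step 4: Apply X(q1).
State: 1/√2|010⟩ - 1/√2|110⟩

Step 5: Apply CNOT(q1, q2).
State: 1/√2|011⟩ - 1/√2|111⟩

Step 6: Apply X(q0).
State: -1/√2|011⟩ + 1/√2|111⟩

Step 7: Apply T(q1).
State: (-1/2 - (1/2)i)|011⟩ + (1/2 + (1/2)i)|111⟩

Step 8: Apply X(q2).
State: (-1/2 - (1/2)i)|010⟩ + (1/2 + (1/2)i)|110⟩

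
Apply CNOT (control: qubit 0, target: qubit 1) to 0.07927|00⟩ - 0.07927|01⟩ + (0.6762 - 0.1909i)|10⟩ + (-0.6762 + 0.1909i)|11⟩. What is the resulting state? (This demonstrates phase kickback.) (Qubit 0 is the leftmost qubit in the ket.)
0.07927|00⟩ - 0.07927|01⟩ + (-0.6762 + 0.1909i)|10⟩ + (0.6762 - 0.1909i)|11⟩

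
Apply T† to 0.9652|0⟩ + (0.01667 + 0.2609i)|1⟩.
0.9652|0⟩ + (0.1963 + 0.1727i)|1⟩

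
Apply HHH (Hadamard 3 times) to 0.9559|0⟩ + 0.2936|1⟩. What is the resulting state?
0.8835|0⟩ + 0.4683|1⟩

H² = I, so H^3 = H: a single Hadamard. With (a, b) = (0.9559, 0.2936), H gives ((a + b)/√2, (a − b)/√2) = (0.8835, 0.4683).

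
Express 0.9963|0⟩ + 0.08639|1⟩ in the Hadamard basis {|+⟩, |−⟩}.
0.7656|+⟩ + 0.6434|−⟩

With |ψ⟩ = α|0⟩ + β|1⟩, the Hadamard-basis coefficients are ⟨+|ψ⟩ = (α + β)/√2 and ⟨−|ψ⟩ = (α − β)/√2.
Here α = 0.9963, β = 0.08639: (α + β)/√2 = 0.7656, (α − β)/√2 = 0.6434.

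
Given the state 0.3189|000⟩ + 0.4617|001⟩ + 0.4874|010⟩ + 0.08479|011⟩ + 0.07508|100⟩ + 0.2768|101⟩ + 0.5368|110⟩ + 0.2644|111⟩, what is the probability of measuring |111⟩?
0.06991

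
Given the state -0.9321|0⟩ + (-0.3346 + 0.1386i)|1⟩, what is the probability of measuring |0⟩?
0.8688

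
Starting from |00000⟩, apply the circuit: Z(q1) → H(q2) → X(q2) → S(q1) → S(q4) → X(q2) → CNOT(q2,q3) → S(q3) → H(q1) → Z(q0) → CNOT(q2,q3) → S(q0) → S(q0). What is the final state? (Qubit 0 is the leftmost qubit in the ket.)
1/2|00000⟩ + (1/2)i|00100⟩ + 1/2|01000⟩ + (1/2)i|01100⟩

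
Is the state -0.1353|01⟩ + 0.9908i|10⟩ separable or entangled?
Entangled

Writing the state as a|00⟩ + b|01⟩ + c|10⟩ + d|11⟩, it is a product state iff ad − bc = 0.
Here (a, b, c, d) = (0, -0.1353, 0.9908i, 0): ad − bc = (0)(0) − (-0.1353)(0.9908i) = 0.1341i ≠ 0, so the state is entangled.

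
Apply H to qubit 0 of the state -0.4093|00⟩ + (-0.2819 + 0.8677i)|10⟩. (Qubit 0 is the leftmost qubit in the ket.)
(-0.4888 + 0.6136i)|00⟩ + (-0.09009 - 0.6136i)|10⟩

H on qubit 0 mixes each pair of kets that differ only in qubit 0: amplitudes (a, b) of (|…0…⟩, |…1…⟩) become ((a + b)/√2, (a − b)/√2). Kets absent from the input have amplitude 0.
(|00⟩, |10⟩): (a, b) = (-0.4093, (-0.2819 + 0.8677i)) → ((-0.4888 + 0.6136i), (-0.09009 - 0.6136i))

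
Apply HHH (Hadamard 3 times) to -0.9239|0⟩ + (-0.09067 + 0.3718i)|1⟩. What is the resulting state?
(-0.7174 + 0.2629i)|0⟩ + (-0.5892 - 0.2629i)|1⟩

H² = I, so H^3 = H: a single Hadamard. With (a, b) = (-0.9239, (-0.09067 + 0.3718i)), H gives ((a + b)/√2, (a − b)/√2) = ((-0.7174 + 0.2629i), (-0.5892 - 0.2629i)).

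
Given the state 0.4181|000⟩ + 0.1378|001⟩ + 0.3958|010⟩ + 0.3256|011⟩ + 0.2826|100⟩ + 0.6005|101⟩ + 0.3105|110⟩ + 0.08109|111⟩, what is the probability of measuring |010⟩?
0.1567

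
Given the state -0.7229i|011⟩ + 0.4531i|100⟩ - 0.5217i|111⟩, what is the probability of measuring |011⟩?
0.5226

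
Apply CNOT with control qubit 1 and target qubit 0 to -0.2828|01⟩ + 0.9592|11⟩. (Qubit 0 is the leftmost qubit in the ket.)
0.9592|01⟩ - 0.2828|11⟩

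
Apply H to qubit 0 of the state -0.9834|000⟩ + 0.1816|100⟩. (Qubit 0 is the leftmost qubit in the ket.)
-0.567|000⟩ - 0.8238|100⟩

H on qubit 0 mixes each pair of kets that differ only in qubit 0: amplitudes (a, b) of (|…0…⟩, |…1…⟩) become ((a + b)/√2, (a − b)/√2). Kets absent from the input have amplitude 0.
(|000⟩, |100⟩): (a, b) = (-0.9834, 0.1816) → (-0.567, -0.8238)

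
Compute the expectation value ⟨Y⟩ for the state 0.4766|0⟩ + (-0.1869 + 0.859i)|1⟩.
0.8188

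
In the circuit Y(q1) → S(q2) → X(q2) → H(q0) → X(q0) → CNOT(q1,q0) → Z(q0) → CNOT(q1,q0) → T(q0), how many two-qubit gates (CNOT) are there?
2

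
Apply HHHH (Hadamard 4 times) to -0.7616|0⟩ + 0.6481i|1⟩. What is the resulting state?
-0.7616|0⟩ + 0.6481i|1⟩

H² = I, so an even number of Hadamards cancels: H^4 = I and the state is unchanged.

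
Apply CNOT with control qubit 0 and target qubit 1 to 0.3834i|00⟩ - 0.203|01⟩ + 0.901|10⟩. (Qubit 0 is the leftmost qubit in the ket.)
0.3834i|00⟩ - 0.203|01⟩ + 0.901|11⟩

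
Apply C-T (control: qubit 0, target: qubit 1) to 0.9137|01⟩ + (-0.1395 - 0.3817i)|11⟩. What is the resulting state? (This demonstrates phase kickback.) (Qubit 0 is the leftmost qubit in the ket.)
0.9137|01⟩ + (0.1713 - 0.3685i)|11⟩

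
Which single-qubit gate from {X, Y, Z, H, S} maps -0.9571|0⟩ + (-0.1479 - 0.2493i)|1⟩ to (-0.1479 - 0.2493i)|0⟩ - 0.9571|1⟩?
X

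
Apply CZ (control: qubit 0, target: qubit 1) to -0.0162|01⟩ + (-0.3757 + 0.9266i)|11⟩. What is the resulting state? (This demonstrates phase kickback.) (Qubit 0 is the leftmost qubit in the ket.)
-0.0162|01⟩ + (0.3757 - 0.9266i)|11⟩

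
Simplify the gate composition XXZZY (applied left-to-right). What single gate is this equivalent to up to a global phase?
Y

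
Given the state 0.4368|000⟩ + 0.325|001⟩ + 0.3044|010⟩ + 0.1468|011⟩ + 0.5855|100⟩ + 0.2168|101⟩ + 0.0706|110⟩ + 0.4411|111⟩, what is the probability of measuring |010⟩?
0.09266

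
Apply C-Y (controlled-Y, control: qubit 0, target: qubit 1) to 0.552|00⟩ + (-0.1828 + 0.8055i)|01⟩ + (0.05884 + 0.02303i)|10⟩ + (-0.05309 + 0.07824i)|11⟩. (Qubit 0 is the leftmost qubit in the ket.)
0.552|00⟩ + (-0.1828 + 0.8055i)|01⟩ + (0.07824 + 0.05309i)|10⟩ + (-0.02303 + 0.05884i)|11⟩

C-Y leaves the control-|0⟩ kets |00⟩, |01⟩ unchanged and applies Y to qubit 1 on the control-|1⟩ pair (|10⟩, |11⟩).
Y = [[0, -i], [i, 0]].
With a = amp(|10⟩) = (0.05884 + 0.02303i) and b = amp(|11⟩) = (-0.05309 + 0.07824i):
new amp(|10⟩) = (-i)·b = (0.07824 + 0.05309i)
new amp(|11⟩) = (i)·a = (-0.02303 + 0.05884i)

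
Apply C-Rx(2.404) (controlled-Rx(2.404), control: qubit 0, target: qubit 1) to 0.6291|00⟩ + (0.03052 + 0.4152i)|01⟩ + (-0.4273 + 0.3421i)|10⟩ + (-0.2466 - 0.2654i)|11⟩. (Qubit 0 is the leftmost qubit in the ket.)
0.6291|00⟩ + (0.03052 + 0.4152i)|01⟩ + (-0.4016 + 0.3533i)|10⟩ + (0.2302 + 0.3029i)|11⟩

C-Rx(2.404) leaves the control-|0⟩ kets |00⟩, |01⟩ unchanged and applies Rx(2.404) to qubit 1 on the control-|1⟩ pair (|10⟩, |11⟩).
Rx(2.404) = [[cos(θ/2), −i·sin(θ/2)], [−i·sin(θ/2), cos(θ/2)]]; θ = 2.404, cos(θ/2) ≈ 0.360493, sin(θ/2) ≈ 0.932762.
With a = amp(|10⟩) = (-0.4273 + 0.3421i) and b = amp(|11⟩) = (-0.2466 - 0.2654i):
new amp(|10⟩) = (0.360493)·a + (-0.932762i)·b = (-0.4016 + 0.3533i)
new amp(|11⟩) = (-0.932762i)·a + (0.360493)·b = (0.2302 + 0.3029i)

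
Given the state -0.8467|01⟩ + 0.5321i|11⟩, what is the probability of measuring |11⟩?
0.2831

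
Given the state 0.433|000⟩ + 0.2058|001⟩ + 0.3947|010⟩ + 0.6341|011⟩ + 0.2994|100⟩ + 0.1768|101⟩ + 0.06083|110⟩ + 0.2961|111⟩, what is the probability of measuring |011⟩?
0.4021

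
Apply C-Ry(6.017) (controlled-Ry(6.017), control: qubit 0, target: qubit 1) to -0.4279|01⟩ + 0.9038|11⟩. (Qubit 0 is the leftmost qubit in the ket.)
-0.4279|01⟩ - 0.1199|10⟩ - 0.8958|11⟩

C-Ry(6.017) leaves the control-|0⟩ kets |00⟩, |01⟩ unchanged and applies Ry(6.017) to qubit 1 on the control-|1⟩ pair (|10⟩, |11⟩).
Ry(6.017) = [[cos(θ/2), −sin(θ/2)], [sin(θ/2), cos(θ/2)]]; θ = 6.017, cos(θ/2) ≈ -0.991156, sin(θ/2) ≈ 0.1327.
With a = amp(|10⟩) = 0 and b = amp(|11⟩) = 0.9038:
new amp(|10⟩) = (-0.991156)·a + (-0.1327)·b = -0.1199
new amp(|11⟩) = (0.1327)·a + (-0.991156)·b = -0.8958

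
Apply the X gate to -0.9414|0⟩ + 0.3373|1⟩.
0.3373|0⟩ - 0.9414|1⟩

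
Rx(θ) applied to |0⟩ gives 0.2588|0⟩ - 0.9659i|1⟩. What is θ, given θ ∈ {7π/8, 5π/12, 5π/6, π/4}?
5π/6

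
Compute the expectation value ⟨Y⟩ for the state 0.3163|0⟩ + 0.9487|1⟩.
0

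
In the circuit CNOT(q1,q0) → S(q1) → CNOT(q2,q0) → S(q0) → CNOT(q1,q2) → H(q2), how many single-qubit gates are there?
3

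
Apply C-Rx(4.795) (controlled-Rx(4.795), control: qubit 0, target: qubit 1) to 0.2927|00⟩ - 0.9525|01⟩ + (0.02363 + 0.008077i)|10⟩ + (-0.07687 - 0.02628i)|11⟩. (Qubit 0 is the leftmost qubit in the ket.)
0.2927|00⟩ - 0.9525|01⟩ + (-0.03518 + 0.04612i)|10⟩ + (0.06202 + 0.00333i)|11⟩

C-Rx(4.795) leaves the control-|0⟩ kets |00⟩, |01⟩ unchanged and applies Rx(4.795) to qubit 1 on the control-|1⟩ pair (|10⟩, |11⟩).
Rx(4.795) = [[cos(θ/2), −i·sin(θ/2)], [−i·sin(θ/2), cos(θ/2)]]; θ = 4.795, cos(θ/2) ≈ -0.735703, sin(θ/2) ≈ 0.677305.
With a = amp(|10⟩) = (0.02363 + 0.008077i) and b = amp(|11⟩) = (-0.07687 - 0.02628i):
new amp(|10⟩) = (-0.735703)·a + (-0.677305i)·b = (-0.03518 + 0.04612i)
new amp(|11⟩) = (-0.677305i)·a + (-0.735703)·b = (0.06202 + 0.00333i)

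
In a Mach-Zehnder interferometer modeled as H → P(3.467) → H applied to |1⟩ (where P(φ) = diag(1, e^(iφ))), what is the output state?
(0.9738 + 0.1598i)|0⟩ + (0.02624 - 0.1598i)|1⟩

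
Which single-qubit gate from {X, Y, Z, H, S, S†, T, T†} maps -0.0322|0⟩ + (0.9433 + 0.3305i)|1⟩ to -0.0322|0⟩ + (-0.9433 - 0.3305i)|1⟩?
Z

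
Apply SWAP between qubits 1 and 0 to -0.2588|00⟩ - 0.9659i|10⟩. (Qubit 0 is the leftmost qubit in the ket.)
-0.2588|00⟩ - 0.9659i|01⟩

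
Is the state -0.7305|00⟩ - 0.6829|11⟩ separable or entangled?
Entangled

Writing the state as a|00⟩ + b|01⟩ + c|10⟩ + d|11⟩, it is a product state iff ad − bc = 0.
Here (a, b, c, d) = (-0.7305, 0, 0, -0.6829): ad − bc = (-0.7305)(-0.6829) − (0)(0) = 0.4989 ≠ 0, so the state is entangled.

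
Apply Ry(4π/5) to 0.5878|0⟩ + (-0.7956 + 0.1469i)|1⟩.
(0.9383 - 0.1397i)|0⟩ + (0.3132 + 0.04539i)|1⟩

Ry(4π/5) = [[cos(θ/2), −sin(θ/2)], [sin(θ/2), cos(θ/2)]]; θ = 4π/5, cos(θ/2) ≈ 0.309017, sin(θ/2) ≈ 0.951057.
With a = amp(|0⟩) = 0.5878 and b = amp(|1⟩) = (-0.7956 + 0.1469i):
new amp(|0⟩) = (0.309017)·a + (-0.951057)·b = (0.9383 - 0.1397i)
new amp(|1⟩) = (0.951057)·a + (0.309017)·b = (0.3132 + 0.04539i)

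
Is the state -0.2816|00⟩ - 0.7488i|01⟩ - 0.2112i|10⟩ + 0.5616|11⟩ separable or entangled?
Separable

Writing the state as a|00⟩ + b|01⟩ + c|10⟩ + d|11⟩, it is a product state iff ad − bc = 0.
Here (a, b, c, d) = (-0.2816, -0.7488i, -0.2112i, 0.5616): ad − bc = (-0.2816)(0.5616) − (-0.7488i)(-0.2112i) = 0, so the state is separable.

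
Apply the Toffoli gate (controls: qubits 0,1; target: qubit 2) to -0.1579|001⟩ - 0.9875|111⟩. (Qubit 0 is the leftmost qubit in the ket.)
-0.1579|001⟩ - 0.9875|110⟩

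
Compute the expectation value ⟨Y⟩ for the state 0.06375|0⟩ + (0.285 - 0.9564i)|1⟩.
-0.1219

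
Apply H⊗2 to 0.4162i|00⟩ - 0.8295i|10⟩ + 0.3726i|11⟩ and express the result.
-0.02035i|00⟩ - 0.393i|01⟩ + 0.4366i|10⟩ + 0.8092i|11⟩

H⊗2 gives amp(|y⟩) = (1/2) Σ_x (−1)^(x·y) amp(|x⟩), where x·y is the number of positions in which both x and y have a 1.
|00⟩: (0.4162i - 0.8295i + 0.3726i)/2 = -0.02035i
|01⟩: (0.4162i - 0.8295i - 0.3726i)/2 = -0.393i
|10⟩: (0.4162i + 0.8295i - 0.3726i)/2 = 0.4366i
|11⟩: (0.4162i + 0.8295i + 0.3726i)/2 = 0.8092i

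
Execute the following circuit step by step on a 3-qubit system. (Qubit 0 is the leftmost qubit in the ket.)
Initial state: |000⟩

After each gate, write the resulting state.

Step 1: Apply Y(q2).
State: i|001⟩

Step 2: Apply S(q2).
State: -|001⟩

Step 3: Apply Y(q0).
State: -i|101⟩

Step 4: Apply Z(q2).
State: i|101⟩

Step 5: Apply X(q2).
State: i|100⟩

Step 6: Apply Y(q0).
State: |000⟩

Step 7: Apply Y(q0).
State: i|100⟩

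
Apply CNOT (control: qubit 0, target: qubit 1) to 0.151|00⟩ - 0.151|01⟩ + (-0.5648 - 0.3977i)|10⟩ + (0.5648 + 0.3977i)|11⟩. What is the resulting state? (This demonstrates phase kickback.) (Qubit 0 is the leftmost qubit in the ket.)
0.151|00⟩ - 0.151|01⟩ + (0.5648 + 0.3977i)|10⟩ + (-0.5648 - 0.3977i)|11⟩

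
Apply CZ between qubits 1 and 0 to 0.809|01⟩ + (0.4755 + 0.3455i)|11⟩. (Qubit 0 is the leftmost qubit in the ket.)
0.809|01⟩ + (-0.4755 - 0.3455i)|11⟩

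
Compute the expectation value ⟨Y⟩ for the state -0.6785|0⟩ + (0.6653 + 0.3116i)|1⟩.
-0.4228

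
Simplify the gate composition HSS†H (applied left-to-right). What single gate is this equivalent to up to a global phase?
I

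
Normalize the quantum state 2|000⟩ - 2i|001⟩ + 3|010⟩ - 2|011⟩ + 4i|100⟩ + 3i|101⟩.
0.2949|000⟩ - 0.2949i|001⟩ + 0.4423|010⟩ - 0.2949|011⟩ + 0.5898i|100⟩ + 0.4423i|101⟩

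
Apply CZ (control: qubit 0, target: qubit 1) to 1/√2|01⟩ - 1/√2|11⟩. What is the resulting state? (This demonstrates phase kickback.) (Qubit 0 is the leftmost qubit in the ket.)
1/√2|01⟩ + 1/√2|11⟩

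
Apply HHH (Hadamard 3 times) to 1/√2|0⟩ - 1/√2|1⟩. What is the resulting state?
|1⟩

H² = I, so H^3 = H: a single Hadamard. With (a, b) = (1/√2, -1/√2), H gives ((a + b)/√2, (a − b)/√2) = (0, 1).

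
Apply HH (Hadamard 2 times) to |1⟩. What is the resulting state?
|1⟩

H² = I, so an even number of Hadamards cancels: H^2 = I and the state is unchanged.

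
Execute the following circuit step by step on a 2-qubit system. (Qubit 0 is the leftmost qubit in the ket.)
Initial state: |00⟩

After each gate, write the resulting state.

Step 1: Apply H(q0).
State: 1/√2|00⟩ + 1/√2|10⟩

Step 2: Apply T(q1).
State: 1/√2|00⟩ + 1/√2|10⟩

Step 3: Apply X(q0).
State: 1/√2|00⟩ + 1/√2|10⟩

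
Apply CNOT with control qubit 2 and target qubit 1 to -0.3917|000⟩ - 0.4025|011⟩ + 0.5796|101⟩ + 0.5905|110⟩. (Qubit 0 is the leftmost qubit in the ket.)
-0.3917|000⟩ - 0.4025|001⟩ + 0.5905|110⟩ + 0.5796|111⟩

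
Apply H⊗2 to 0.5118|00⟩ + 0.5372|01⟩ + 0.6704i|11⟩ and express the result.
(0.5245 + 0.3352i)|00⟩ + (-0.0127 - 0.3352i)|01⟩ + (0.5245 - 0.3352i)|10⟩ + (-0.0127 + 0.3352i)|11⟩

H⊗2 gives amp(|y⟩) = (1/2) Σ_x (−1)^(x·y) amp(|x⟩), where x·y is the number of positions in which both x and y have a 1.
|00⟩: (0.5118 + 0.5372 + 0.6704i)/2 = (0.5245 + 0.3352i)
|01⟩: (0.5118 - 0.5372 - 0.6704i)/2 = (-0.0127 - 0.3352i)
|10⟩: (0.5118 + 0.5372 - 0.6704i)/2 = (0.5245 - 0.3352i)
|11⟩: (0.5118 - 0.5372 + 0.6704i)/2 = (-0.0127 + 0.3352i)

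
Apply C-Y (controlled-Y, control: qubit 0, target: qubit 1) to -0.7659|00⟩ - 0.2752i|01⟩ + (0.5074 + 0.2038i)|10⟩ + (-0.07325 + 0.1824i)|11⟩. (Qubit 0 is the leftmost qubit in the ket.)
-0.7659|00⟩ - 0.2752i|01⟩ + (0.1824 + 0.07325i)|10⟩ + (-0.2038 + 0.5074i)|11⟩

C-Y leaves the control-|0⟩ kets |00⟩, |01⟩ unchanged and applies Y to qubit 1 on the control-|1⟩ pair (|10⟩, |11⟩).
Y = [[0, -i], [i, 0]].
With a = amp(|10⟩) = (0.5074 + 0.2038i) and b = amp(|11⟩) = (-0.07325 + 0.1824i):
new amp(|10⟩) = (-i)·b = (0.1824 + 0.07325i)
new amp(|11⟩) = (i)·a = (-0.2038 + 0.5074i)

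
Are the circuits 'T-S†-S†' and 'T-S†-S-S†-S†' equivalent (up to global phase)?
Yes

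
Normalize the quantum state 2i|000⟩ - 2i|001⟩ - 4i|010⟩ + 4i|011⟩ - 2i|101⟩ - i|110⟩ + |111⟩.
0.2949i|000⟩ - 0.2949i|001⟩ - 0.5898i|010⟩ + 0.5898i|011⟩ - 0.2949i|101⟩ - 0.1474i|110⟩ + 0.1474|111⟩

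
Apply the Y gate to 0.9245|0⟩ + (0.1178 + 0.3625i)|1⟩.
(0.3625 - 0.1178i)|0⟩ + 0.9245i|1⟩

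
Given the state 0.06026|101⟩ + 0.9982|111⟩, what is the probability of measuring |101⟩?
0.003631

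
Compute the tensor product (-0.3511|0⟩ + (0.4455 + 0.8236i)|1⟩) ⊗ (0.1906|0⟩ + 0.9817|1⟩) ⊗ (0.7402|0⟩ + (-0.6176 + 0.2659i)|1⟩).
-0.04953|000⟩ + (0.04133 - 0.01779i)|001⟩ - 0.2551|010⟩ + (0.2129 - 0.09165i)|011⟩ + (0.06285 + 0.1162i)|100⟩ + (-0.09418 - 0.07437i)|101⟩ + (0.3237 + 0.5985i)|110⟩ + (-0.4851 - 0.3831i)|111⟩

amp(|b₁b₂…⟩) = product of the factor amplitudes for bits b₁, b₂, …; only kets whose every factor amplitude is nonzero survive.
|000⟩: (-0.3511)(0.1906)(0.7402) = -0.04953
|001⟩: (-0.3511)(0.1906)(-0.6176 + 0.2659i) = (0.04133 - 0.01779i)
|010⟩: (-0.3511)(0.9817)(0.7402) = -0.2551
|011⟩: (-0.3511)(0.9817)(-0.6176 + 0.2659i) = (0.2129 - 0.09165i)
|100⟩: (0.4455 + 0.8236i)(0.1906)(0.7402) = (0.06285 + 0.1162i)
|101⟩: (0.4455 + 0.8236i)(0.1906)(-0.6176 + 0.2659i) = (-0.09418 - 0.07437i)
|110⟩: (0.4455 + 0.8236i)(0.9817)(0.7402) = (0.3237 + 0.5985i)
|111⟩: (0.4455 + 0.8236i)(0.9817)(-0.6176 + 0.2659i) = (-0.4851 - 0.3831i)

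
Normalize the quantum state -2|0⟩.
-|0⟩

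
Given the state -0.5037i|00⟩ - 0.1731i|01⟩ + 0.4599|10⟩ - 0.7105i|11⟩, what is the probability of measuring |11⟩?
0.5048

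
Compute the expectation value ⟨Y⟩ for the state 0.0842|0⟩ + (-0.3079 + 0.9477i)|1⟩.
0.1596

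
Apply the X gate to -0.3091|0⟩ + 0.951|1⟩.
0.951|0⟩ - 0.3091|1⟩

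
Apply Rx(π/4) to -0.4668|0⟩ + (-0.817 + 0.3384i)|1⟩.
(-0.3018 + 0.3127i)|0⟩ + (-0.7548 + 0.4913i)|1⟩

Rx(π/4) = [[cos(θ/2), −i·sin(θ/2)], [−i·sin(θ/2), cos(θ/2)]]; θ = π/4, cos(θ/2) ≈ 0.92388, sin(θ/2) ≈ 0.382683.
With a = amp(|0⟩) = -0.4668 and b = amp(|1⟩) = (-0.817 + 0.3384i):
new amp(|0⟩) = (0.92388)·a + (-0.382683i)·b = (-0.3018 + 0.3127i)
new amp(|1⟩) = (-0.382683i)·a + (0.92388)·b = (-0.7548 + 0.4913i)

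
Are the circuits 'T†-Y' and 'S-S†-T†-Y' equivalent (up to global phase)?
Yes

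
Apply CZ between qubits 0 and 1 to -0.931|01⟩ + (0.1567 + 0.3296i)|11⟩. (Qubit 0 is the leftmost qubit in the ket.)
-0.931|01⟩ + (-0.1567 - 0.3296i)|11⟩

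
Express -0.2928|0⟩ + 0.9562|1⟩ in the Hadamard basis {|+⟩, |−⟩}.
0.4691|+⟩ - 0.8832|−⟩

With |ψ⟩ = α|0⟩ + β|1⟩, the Hadamard-basis coefficients are ⟨+|ψ⟩ = (α + β)/√2 and ⟨−|ψ⟩ = (α − β)/√2.
Here α = -0.2928, β = 0.9562: (α + β)/√2 = 0.4691, (α − β)/√2 = -0.8832.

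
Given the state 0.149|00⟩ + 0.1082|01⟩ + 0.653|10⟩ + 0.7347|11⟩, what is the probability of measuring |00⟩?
0.0222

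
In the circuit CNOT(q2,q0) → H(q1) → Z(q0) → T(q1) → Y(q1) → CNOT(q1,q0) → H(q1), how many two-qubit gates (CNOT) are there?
2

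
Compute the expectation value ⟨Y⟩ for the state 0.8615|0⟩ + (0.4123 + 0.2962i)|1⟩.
0.5104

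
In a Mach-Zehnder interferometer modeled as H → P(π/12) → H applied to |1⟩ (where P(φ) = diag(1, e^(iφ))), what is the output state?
(0.01704 - 0.1294i)|0⟩ + (0.983 + 0.1294i)|1⟩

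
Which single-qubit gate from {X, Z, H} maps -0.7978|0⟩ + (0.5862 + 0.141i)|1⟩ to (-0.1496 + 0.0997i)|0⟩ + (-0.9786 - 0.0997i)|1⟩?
H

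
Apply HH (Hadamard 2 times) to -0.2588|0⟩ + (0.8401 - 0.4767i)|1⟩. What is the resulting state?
-0.2588|0⟩ + (0.8401 - 0.4767i)|1⟩

H² = I, so an even number of Hadamards cancels: H^2 = I and the state is unchanged.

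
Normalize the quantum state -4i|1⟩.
-i|1⟩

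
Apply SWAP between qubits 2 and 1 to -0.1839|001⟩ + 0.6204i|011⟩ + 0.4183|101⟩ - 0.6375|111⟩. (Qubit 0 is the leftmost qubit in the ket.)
-0.1839|010⟩ + 0.6204i|011⟩ + 0.4183|110⟩ - 0.6375|111⟩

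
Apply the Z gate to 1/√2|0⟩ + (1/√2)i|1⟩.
1/√2|0⟩ - (1/√2)i|1⟩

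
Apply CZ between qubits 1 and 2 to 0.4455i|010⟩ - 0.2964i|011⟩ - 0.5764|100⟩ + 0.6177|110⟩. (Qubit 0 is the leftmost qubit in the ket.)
0.4455i|010⟩ + 0.2964i|011⟩ - 0.5764|100⟩ + 0.6177|110⟩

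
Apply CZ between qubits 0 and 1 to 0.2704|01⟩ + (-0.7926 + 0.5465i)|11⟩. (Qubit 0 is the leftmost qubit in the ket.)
0.2704|01⟩ + (0.7926 - 0.5465i)|11⟩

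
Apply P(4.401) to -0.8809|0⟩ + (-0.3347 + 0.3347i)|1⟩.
-0.8809|0⟩ + (0.4211 + 0.2161i)|1⟩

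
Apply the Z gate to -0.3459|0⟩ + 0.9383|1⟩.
-0.3459|0⟩ - 0.9383|1⟩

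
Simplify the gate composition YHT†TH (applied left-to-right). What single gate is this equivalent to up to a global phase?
Y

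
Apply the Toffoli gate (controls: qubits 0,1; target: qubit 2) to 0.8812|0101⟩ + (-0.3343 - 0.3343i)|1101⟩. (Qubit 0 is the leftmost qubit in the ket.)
0.8812|0101⟩ + (-0.3343 - 0.3343i)|1111⟩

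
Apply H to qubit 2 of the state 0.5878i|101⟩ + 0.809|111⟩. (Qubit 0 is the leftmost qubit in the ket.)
0.4156i|100⟩ - 0.4156i|101⟩ + 0.572|110⟩ - 0.572|111⟩

H on qubit 2 mixes each pair of kets that differ only in qubit 2: amplitudes (a, b) of (|…0…⟩, |…1…⟩) become ((a + b)/√2, (a − b)/√2). Kets absent from the input have amplitude 0.
(|100⟩, |101⟩): (a, b) = (0, 0.5878i) → (0.4156i, -0.4156i)
(|110⟩, |111⟩): (a, b) = (0, 0.809) → (0.572, -0.572)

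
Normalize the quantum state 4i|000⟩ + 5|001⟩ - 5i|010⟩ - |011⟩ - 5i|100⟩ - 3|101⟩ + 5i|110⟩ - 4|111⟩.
0.3357i|000⟩ + 0.4196|001⟩ - 0.4196i|010⟩ - 0.08392|011⟩ - 0.4196i|100⟩ - 0.2518|101⟩ + 0.4196i|110⟩ - 0.3357|111⟩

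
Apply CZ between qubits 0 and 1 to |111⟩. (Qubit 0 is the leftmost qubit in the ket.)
-|111⟩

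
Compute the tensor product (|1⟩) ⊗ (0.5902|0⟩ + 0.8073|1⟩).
0.5902|10⟩ + 0.8073|11⟩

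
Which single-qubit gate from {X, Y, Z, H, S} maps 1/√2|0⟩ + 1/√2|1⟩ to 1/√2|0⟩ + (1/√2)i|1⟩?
S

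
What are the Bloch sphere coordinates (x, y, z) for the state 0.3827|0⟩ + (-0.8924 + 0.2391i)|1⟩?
(-0.683, 0.183, -0.7071)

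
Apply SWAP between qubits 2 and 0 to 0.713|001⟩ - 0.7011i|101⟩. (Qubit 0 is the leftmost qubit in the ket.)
0.713|100⟩ - 0.7011i|101⟩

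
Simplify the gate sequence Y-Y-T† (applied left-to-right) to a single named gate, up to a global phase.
T†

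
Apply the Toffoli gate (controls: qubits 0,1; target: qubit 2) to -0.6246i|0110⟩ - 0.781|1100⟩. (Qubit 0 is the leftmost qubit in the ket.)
-0.6246i|0110⟩ - 0.781|1110⟩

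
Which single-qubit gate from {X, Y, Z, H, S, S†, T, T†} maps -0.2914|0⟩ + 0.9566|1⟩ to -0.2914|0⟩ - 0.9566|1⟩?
Z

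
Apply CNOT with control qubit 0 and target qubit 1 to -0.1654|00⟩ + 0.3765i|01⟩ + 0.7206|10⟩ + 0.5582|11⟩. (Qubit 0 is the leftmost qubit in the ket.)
-0.1654|00⟩ + 0.3765i|01⟩ + 0.5582|10⟩ + 0.7206|11⟩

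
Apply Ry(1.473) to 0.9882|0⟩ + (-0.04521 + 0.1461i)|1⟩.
(0.7624 - 0.09814i)|0⟩ + (0.6303 + 0.1082i)|1⟩

Ry(1.473) = [[cos(θ/2), −sin(θ/2)], [sin(θ/2), cos(θ/2)]]; θ = 1.473, cos(θ/2) ≈ 0.740824, sin(θ/2) ≈ 0.671699.
With a = amp(|0⟩) = 0.9882 and b = amp(|1⟩) = (-0.04521 + 0.1461i):
new amp(|0⟩) = (0.740824)·a + (-0.671699)·b = (0.7624 - 0.09814i)
new amp(|1⟩) = (0.671699)·a + (0.740824)·b = (0.6303 + 0.1082i)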